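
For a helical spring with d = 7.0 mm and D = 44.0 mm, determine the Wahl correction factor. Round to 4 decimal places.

1.2397

C = D/d = 44.0/7.0 = 6.2857
K_W = (4C−1)/(4C−4) + 0.615/C = 24.143/21.143 + 0.0978 = 1.2397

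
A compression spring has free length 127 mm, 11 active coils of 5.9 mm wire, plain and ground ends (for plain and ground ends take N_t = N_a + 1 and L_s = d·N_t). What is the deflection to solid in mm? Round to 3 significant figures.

N_t = 12; L_s = 5.9·12 = 70.8 mm
δ_solid = L₀ − L_s = 127 − 70.8 = 56.2 mm

56.2 mm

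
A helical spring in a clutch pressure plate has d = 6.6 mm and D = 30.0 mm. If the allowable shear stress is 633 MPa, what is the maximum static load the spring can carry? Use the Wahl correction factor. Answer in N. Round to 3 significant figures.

1770 N

C = D/d = 30.0/6.6 = 4.5455
K_W = (4C−1)/(4C−4) + 0.615/C = 17.182/14.182 + 0.1353 = 1.3468
τ_max = K·8FD/(πd³) → F_max = τ_allow·πd³/(8DK)
F_max = 633·π·6.6³/(8·30.0·1.3468) = 5.7172e+05/323.24 = 1768.7 N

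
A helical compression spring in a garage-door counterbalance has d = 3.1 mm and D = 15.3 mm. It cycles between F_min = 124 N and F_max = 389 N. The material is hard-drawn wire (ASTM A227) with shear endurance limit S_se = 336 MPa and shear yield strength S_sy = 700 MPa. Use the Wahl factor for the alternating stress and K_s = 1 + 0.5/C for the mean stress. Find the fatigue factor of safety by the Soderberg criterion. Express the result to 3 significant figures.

C = D/d = 15.3/3.1 = 4.9355; K_W = (4C−1)/(4C−4)+0.615/C = 1.3152; K_s = 1+0.5/C = 1.1013
F_a = (F_max−F_min)/2 = 132.5 N; F_m = (F_max+F_min)/2 = 256.5 N
τ_a = K_W·8F_aD/(πd³) = 1.3152 × 173.29 = 227.9 MPa
τ_m = K_s·8F_mD/(πd³) = 1.1013 × 335.45 = 369.44 MPa
Soderberg: 1/n_f = τ_a/S_se + τ_m/S_sy = 227.9/336 + 369.44/700 = 0.67828 + 0.52777 = 1.206
n_f = 1/1.206 = 0.8292

0.829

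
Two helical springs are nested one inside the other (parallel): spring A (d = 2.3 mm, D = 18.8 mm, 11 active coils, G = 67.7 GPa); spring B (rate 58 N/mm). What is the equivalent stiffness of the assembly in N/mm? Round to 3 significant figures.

61.2 N/mm

k_A = Gd⁴/(8D³N_a) = (67.7×10³)(2.3⁴)/(8·18.8³·11) = 3.24 N/mm
Parallel: k_eq = 3.24 + 58 = 61.24 N/mm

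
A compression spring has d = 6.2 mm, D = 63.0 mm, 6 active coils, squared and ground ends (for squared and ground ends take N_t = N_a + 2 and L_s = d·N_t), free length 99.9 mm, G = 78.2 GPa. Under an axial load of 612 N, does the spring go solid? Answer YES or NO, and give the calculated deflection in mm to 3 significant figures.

k = Gd⁴/(8D³N_a) = (78.2×10³)(6.2⁴)/(8·63.0³·6) = 9.6274 N/mm
N_t = 8; L_s = 6.2·8 = 49.6 mm; δ_solid = L₀ − L_s = 99.9 − 49.6 = 50.3 mm
δ = F/k = 612/9.6274 = 63.568 mm
δ ≥ δ_solid → spring goes solid

YES, δ = 63.6 mm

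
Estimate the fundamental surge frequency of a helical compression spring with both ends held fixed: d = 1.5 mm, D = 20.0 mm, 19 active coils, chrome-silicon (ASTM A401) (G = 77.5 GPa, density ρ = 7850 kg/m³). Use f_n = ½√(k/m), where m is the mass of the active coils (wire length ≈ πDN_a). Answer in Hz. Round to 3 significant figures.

69.8 Hz

k = Gd⁴/(8D³N_a) = (77.5×10³)(1.5⁴)/(8·20.0³·19) = 0.32265 N/mm = 322.65 N/m
Wire length L = πDN_a = π·20.0·19 = 1193.8 mm
m = ρ·(πd²/4)·L = 7850 × 1.7671×10⁻⁶ m² × 1.1938 m = 0.016561 kg
f_n = ½√(k/m) = 0.5·√(322.65/0.016561) = 0.5·√(19483) = 69.791 Hz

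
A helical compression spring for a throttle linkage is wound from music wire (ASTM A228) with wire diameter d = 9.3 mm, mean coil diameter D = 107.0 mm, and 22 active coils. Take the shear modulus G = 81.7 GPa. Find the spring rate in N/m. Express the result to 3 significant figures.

k = Gd⁴/(8D³N_a) = (81.7×10³ × 9.3⁴) / (8 × 107.0³ × 22)
  = 6.11158e+08 / 2.15608e+08 = 2.8346 N/mm = 2834.6 N/m

2830 N/m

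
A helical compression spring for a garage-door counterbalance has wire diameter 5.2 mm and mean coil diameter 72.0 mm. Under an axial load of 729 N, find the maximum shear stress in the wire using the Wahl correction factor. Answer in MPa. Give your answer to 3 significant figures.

Spring index C = D/d = 72.0/5.2 = 13.8462
K_W = (4C−1)/(4C−4) + 0.615/C = 54.385/51.385 + 0.0444 = 1.1028
τ₀ = 8FD/(πd³) = 8·729·72.0/(π·5.2³) = 419904/441.73 = 950.58 MPa
τ_max = K·τ₀ = 1.1028 × 950.58 = 1048.3 MPa

1050 MPa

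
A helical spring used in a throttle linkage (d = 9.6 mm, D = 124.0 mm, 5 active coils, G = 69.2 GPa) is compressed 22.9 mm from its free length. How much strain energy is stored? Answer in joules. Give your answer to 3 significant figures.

2.02 J

k = Gd⁴/(8D³N_a) = (69.2×10³)(9.6⁴)/(8·124.0³·5) = 7.7067 N/mm
U = ½kδ² = 0.5 × 7.7067 × 22.9² = 2020.7 N·mm = 2.0207 J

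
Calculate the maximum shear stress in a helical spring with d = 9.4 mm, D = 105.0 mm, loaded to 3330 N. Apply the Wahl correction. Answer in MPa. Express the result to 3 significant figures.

Spring index C = D/d = 105.0/9.4 = 11.1702
K_W = (4C−1)/(4C−4) + 0.615/C = 43.681/40.681 + 0.0551 = 1.1288
τ₀ = 8FD/(πd³) = 8·3330·105.0/(π·9.4³) = 2.7972e+06/2609.4 = 1072 MPa
τ_max = K·τ₀ = 1.1288 × 1072 = 1210.1 MPa

1210 MPa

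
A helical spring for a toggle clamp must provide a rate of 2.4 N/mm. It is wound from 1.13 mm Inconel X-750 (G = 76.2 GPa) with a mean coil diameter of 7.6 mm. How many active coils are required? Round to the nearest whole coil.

15

N_a = Gd⁴/(8D³k) = (76.2×10³ × 1.13⁴)/(8 × 7.6³ × 2.4)
    = 124242 / 8428.34 = 14.74 → 15 coils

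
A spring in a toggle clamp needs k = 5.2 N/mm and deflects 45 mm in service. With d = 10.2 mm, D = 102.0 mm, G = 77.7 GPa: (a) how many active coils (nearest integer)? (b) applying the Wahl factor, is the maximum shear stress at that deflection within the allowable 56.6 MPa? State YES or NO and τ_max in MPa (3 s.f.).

(a) 19 coils; (b) NO, τ_max = 65.7 MPa

N_a = Gd⁴/(8D³k) = (77.7×10³)(10.2⁴)/(8·102.0³·5.2) = 19.05 → N_a = 19
Actual rate k = Gd⁴/(8D³·19) = 5.2141 N/mm
Working load F = kδ = 5.2141·45 = 234.63 N
C = 102.0/10.2 = 10.0000; K_W = (4C−1)/(4C−4)+0.615/C = 1.1448
τ_max = K_W·8FD/(πd³) = 1.1448·57.429 = 65.746 MPa
τ_max > 56.6 MPa → exceeds allowable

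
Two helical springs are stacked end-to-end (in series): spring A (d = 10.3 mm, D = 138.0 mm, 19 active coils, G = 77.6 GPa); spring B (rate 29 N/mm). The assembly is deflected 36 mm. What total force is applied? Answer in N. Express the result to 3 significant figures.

k_A = Gd⁴/(8D³N_a) = (77.6×10³)(10.3⁴)/(8·138.0³·19) = 2.1864 N/mm
Series: 1/k_eq = 1/2.1864 + 1/29 = 0.49186; k_eq = 2.0331 N/mm
F = k_eq·δ = 2.0331·36 = 73.192 N

73.2 N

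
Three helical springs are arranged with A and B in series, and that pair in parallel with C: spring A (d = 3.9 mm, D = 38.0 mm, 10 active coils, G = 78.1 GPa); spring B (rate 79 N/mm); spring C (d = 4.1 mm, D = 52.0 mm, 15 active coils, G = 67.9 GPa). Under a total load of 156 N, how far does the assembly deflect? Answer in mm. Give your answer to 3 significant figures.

k_A = Gd⁴/(8D³N_a) = (78.1×10³)(3.9⁴)/(8·38.0³·10) = 4.1159 N/mm
k_C = Gd⁴/(8D³N_a) = (67.9×10³)(4.1⁴)/(8·52.0³·15) = 1.1371 N/mm
Springs A,B series: k_AB = 1/(1/4.1159+1/79) = 3.9121 N/mm; parallel with C: k_eq = 3.9121+1.1371 = 5.0493 N/mm
δ = F/k_eq = 156/5.0493 = 30.896 mm

30.9 mm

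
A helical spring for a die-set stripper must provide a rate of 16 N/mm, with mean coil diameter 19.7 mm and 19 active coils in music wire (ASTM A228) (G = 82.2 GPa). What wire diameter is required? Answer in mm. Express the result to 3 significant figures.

3.88 mm

d = (8D³N_a·k / G)^(1/4) = (8·19.7³·19·16 / (82.2×10³))^0.25
  = (226.2)^0.25 = 3.8781 mm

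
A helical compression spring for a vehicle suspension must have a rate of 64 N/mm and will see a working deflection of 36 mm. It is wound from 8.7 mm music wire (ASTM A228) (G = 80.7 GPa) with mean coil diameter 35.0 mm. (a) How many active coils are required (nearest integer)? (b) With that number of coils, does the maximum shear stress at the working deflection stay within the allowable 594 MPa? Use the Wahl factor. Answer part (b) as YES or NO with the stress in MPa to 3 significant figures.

N_a = Gd⁴/(8D³k) = (80.7×10³)(8.7⁴)/(8·35.0³·64) = 21.06 → N_a = 21
Actual rate k = Gd⁴/(8D³·21) = 64.186 N/mm
Working load F = kδ = 64.186·36 = 2310.7 N
C = 35.0/8.7 = 4.0230; K_W = (4C−1)/(4C−4)+0.615/C = 1.4010
τ_max = K_W·8FD/(πd³) = 1.4010·312.74 = 438.15 MPa
τ_max ≤ 594 MPa → acceptable

(a) 21 coils; (b) YES, τ_max = 438 MPa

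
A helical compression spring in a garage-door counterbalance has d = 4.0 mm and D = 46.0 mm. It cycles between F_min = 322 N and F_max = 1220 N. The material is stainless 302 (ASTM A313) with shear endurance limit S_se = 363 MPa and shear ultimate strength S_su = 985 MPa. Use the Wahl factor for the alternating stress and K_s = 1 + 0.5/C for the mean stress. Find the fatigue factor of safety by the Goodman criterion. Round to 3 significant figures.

C = D/d = 46.0/4.0 = 11.5000; K_W = (4C−1)/(4C−4)+0.615/C = 1.1249; K_s = 1+0.5/C = 1.0435
F_a = (F_max−F_min)/2 = 449 N; F_m = (F_max+F_min)/2 = 771 N
τ_a = K_W·8F_aD/(πd³) = 1.1249 × 821.8 = 924.44 MPa
τ_m = K_s·8F_mD/(πd³) = 1.0435 × 1411.1 = 1472.5 MPa
Goodman: 1/n_f = τ_a/S_se + τ_m/S_su = 924.44/363 + 1472.5/985 = 2.54668 + 1.49493 = 4.0416
n_f = 1/4.0416 = 0.2474

0.247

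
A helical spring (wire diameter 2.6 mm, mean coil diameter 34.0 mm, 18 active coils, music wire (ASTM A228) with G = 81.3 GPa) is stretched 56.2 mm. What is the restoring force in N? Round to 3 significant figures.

k = Gd⁴/(8D³N_a) = (81.3×10³)(2.6⁴)/(8·34.0³·18) = 0.65642 N/mm
F = k·δ = 0.65642 × 56.2 = 36.891 N

36.9 N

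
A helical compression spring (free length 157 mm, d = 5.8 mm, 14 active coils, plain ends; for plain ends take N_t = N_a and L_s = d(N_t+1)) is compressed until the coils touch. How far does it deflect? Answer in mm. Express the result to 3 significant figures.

70.0 mm

N_t = 14; L_s = 5.8·15 = 87 mm
δ_solid = L₀ − L_s = 157 − 87 = 70 mm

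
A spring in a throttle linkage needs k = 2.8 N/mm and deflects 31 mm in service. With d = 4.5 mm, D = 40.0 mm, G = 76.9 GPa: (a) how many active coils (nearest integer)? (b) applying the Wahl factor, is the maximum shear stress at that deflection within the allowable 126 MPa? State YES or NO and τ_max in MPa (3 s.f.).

(a) 22 coils; (b) YES, τ_max = 113 MPa

N_a = Gd⁴/(8D³k) = (76.9×10³)(4.5⁴)/(8·40.0³·2.8) = 22 → N_a = 22
Actual rate k = Gd⁴/(8D³·22) = 2.7995 N/mm
Working load F = kδ = 2.7995·31 = 86.785 N
C = 40.0/4.5 = 8.8889; K_W = (4C−1)/(4C−4)+0.615/C = 1.1643
τ_max = K_W·8FD/(πd³) = 1.1643·97.008 = 112.94 MPa
τ_max ≤ 126 MPa → acceptable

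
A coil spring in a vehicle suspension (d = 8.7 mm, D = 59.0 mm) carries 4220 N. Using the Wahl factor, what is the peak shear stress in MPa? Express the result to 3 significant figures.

Spring index C = D/d = 59.0/8.7 = 6.7816
K_W = (4C−1)/(4C−4) + 0.615/C = 26.126/23.126 + 0.0907 = 1.2204
τ₀ = 8FD/(πd³) = 8·4220·59.0/(π·8.7³) = 1.99184e+06/2068.7 = 962.82 MPa
τ_max = K·τ₀ = 1.2204 × 962.82 = 1175 MPa

1180 MPa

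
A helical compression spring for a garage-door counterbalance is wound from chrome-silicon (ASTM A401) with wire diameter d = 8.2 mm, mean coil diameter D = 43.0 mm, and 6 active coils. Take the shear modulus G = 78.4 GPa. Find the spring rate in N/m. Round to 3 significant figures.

k = Gd⁴/(8D³N_a) = (78.4×10³ × 8.2⁴) / (8 × 43.0³ × 6)
  = 3.54463e+08 / 3.81634e+06 = 92.881 N/mm = 92881 N/m

92900 N/m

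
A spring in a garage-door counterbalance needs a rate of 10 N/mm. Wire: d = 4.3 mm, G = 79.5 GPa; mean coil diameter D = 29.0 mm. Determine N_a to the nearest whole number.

N_a = Gd⁴/(8D³k) = (79.5×10³ × 4.3⁴)/(8 × 29.0³ × 10)
    = 2.71795e+07 / 1.95112e+06 = 13.93 → 14 coils

14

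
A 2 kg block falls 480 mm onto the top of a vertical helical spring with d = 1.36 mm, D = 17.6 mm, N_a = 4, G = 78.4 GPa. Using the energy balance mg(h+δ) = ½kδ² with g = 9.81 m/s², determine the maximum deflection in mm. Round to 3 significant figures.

k = Gd⁴/(8D³N_a) = (78.4×10³)(1.36⁴)/(8·17.6³·4) = 1.5374 N/mm
W = mg = 2 × 9.81 = 19.62 N
½kδ² − Wδ − Wh = 0 → δ = (W + √(W² + 2kWh))/k
δ = (19.62 + √(384.94 + 28957))/1.5374 = (19.62 + 171.29)/1.5374 = 124.18 mm

124 mm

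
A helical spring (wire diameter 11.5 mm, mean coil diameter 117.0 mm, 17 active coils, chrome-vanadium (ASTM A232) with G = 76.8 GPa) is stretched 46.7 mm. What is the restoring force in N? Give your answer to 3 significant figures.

288 N

k = Gd⁴/(8D³N_a) = (76.8×10³)(11.5⁴)/(8·117.0³·17) = 6.1667 N/mm
F = k·δ = 6.1667 × 46.7 = 287.99 N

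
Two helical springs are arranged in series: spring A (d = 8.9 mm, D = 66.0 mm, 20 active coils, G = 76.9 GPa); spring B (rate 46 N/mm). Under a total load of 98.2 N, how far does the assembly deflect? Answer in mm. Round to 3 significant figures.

k_A = Gd⁴/(8D³N_a) = (76.9×10³)(8.9⁴)/(8·66.0³·20) = 10.489 N/mm
Series: 1/k_eq = 1/10.489 + 1/46 = 0.11708; k_eq = 8.5414 N/mm
δ = F/k_eq = 98.2/8.5414 = 11.497 mm

11.5 mm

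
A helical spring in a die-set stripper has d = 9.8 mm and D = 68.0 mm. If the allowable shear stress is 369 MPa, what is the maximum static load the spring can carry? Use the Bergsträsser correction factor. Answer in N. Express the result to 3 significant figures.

C = D/d = 68.0/9.8 = 6.9388
K_B = (4C+2)/(4C−3) = 29.755/24.755 = 1.2020
τ_max = K·8FD/(πd³) → F_max = τ_allow·πd³/(8DK)
F_max = 369·π·9.8³/(8·68.0·1.2020) = 1.0911e+06/653.88 = 1668.6 N

1670 N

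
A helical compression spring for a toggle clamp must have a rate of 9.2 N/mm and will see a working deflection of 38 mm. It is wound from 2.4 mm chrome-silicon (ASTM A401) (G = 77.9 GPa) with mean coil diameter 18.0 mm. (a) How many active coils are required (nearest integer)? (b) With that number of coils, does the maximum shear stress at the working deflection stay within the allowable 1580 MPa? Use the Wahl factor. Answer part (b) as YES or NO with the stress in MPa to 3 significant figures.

N_a = Gd⁴/(8D³k) = (77.9×10³)(2.4⁴)/(8·18.0³·9.2) = 6.021 → N_a = 6
Actual rate k = Gd⁴/(8D³·6) = 9.2326 N/mm
Working load F = kδ = 9.2326·38 = 350.84 N
C = 18.0/2.4 = 7.5000; K_W = (4C−1)/(4C−4)+0.615/C = 1.1974
τ_max = K_W·8FD/(πd³) = 1.1974·1163.3 = 1392.9 MPa
τ_max ≤ 1580 MPa → acceptable

(a) 6 coils; (b) YES, τ_max = 1390 MPa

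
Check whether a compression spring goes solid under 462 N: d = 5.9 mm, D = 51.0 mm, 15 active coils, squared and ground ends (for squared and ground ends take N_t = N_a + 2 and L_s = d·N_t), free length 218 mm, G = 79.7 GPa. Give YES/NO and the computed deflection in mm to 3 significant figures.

k = Gd⁴/(8D³N_a) = (79.7×10³)(5.9⁴)/(8·51.0³·15) = 6.067 N/mm
N_t = 17; L_s = 5.9·17 = 100.3 mm; δ_solid = L₀ − L_s = 218 − 100.3 = 117.7 mm
δ = F/k = 462/6.067 = 76.15 mm
δ < δ_solid → spring does not go solid

NO, δ = 76.1 mm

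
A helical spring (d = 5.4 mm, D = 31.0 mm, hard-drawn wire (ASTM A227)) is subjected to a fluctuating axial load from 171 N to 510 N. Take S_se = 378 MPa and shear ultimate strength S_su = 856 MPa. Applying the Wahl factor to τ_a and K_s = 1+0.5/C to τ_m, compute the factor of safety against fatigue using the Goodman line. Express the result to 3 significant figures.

C = D/d = 31.0/5.4 = 5.7407; K_W = (4C−1)/(4C−4)+0.615/C = 1.2653; K_s = 1+0.5/C = 1.0871
F_a = (F_max−F_min)/2 = 169.5 N; F_m = (F_max+F_min)/2 = 340.5 N
τ_a = K_W·8F_aD/(πd³) = 1.2653 × 84.975 = 107.52 MPa
τ_m = K_s·8F_mD/(πd³) = 1.0871 × 170.7 = 185.57 MPa
Goodman: 1/n_f = τ_a/S_se + τ_m/S_su = 107.52/378 + 185.57/856 = 0.28445 + 0.21679 = 0.50123
n_f = 1/0.50123 = 1.995

2.00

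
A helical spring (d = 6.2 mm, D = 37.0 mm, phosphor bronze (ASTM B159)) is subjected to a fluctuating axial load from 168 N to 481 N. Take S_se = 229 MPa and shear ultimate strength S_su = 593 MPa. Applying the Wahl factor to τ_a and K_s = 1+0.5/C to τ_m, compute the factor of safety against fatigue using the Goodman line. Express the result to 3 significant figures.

1.74

C = D/d = 37.0/6.2 = 5.9677; K_W = (4C−1)/(4C−4)+0.615/C = 1.2540; K_s = 1+0.5/C = 1.0838
F_a = (F_max−F_min)/2 = 156.5 N; F_m = (F_max+F_min)/2 = 324.5 N
τ_a = K_W·8F_aD/(πd³) = 1.2540 × 61.87 = 77.587 MPa
τ_m = K_s·8F_mD/(πd³) = 1.0838 × 128.29 = 139.03 MPa
Goodman: 1/n_f = τ_a/S_se + τ_m/S_su = 77.587/229 + 139.03/593 = 0.33881 + 0.23446 = 0.57327
n_f = 1/0.57327 = 1.744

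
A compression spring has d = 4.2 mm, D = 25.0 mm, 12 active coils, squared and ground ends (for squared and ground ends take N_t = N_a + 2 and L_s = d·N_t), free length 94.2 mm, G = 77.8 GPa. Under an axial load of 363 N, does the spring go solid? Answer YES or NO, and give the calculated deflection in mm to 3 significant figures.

k = Gd⁴/(8D³N_a) = (77.8×10³)(4.2⁴)/(8·25.0³·12) = 16.139 N/mm
N_t = 14; L_s = 4.2·14 = 58.8 mm; δ_solid = L₀ − L_s = 94.2 − 58.8 = 35.4 mm
δ = F/k = 363/16.139 = 22.492 mm
δ < δ_solid → spring does not go solid

NO, δ = 22.5 mm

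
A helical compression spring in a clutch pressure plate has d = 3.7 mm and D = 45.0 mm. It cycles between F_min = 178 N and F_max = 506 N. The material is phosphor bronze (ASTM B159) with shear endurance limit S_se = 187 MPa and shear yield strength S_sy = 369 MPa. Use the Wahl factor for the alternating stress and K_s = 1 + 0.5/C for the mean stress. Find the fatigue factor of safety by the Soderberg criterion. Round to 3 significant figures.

C = D/d = 45.0/3.7 = 12.1622; K_W = (4C−1)/(4C−4)+0.615/C = 1.1178; K_s = 1+0.5/C = 1.0411
F_a = (F_max−F_min)/2 = 164 N; F_m = (F_max+F_min)/2 = 342 N
τ_a = K_W·8F_aD/(πd³) = 1.1178 × 371.01 = 414.7 MPa
τ_m = K_s·8F_mD/(πd³) = 1.0411 × 773.7 = 805.51 MPa
Soderberg: 1/n_f = τ_a/S_se + τ_m/S_sy = 414.7/187 + 805.51/369 = 2.21767 + 2.18295 = 4.4006
n_f = 1/4.4006 = 0.2272

0.227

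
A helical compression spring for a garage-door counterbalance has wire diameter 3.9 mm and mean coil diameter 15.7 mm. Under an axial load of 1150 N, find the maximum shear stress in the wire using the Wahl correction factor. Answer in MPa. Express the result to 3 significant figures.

Spring index C = D/d = 15.7/3.9 = 4.0256
K_W = (4C−1)/(4C−4) + 0.615/C = 15.103/12.103 + 0.1528 = 1.4007
τ₀ = 8FD/(πd³) = 8·1150·15.7/(π·3.9³) = 144440/186.36 = 775.08 MPa
τ_max = K·τ₀ = 1.4007 × 775.08 = 1085.6 MPa

1090 MPa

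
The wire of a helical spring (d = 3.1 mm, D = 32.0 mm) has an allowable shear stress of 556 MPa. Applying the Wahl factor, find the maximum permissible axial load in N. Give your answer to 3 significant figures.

C = D/d = 32.0/3.1 = 10.3226
K_W = (4C−1)/(4C−4) + 0.615/C = 40.290/37.290 + 0.0596 = 1.1400
τ_max = K·8FD/(πd³) → F_max = τ_allow·πd³/(8DK)
F_max = 556·π·3.1³/(8·32.0·1.1400) = 52037/291.85 = 178.3 N

178 N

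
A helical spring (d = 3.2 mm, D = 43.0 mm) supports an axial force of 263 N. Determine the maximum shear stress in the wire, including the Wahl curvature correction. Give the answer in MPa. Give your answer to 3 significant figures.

972 MPa

Spring index C = D/d = 43.0/3.2 = 13.4375
K_W = (4C−1)/(4C−4) + 0.615/C = 52.750/49.750 + 0.0458 = 1.1061
τ₀ = 8FD/(πd³) = 8·263·43.0/(π·3.2³) = 90472/102.94 = 878.85 MPa
τ_max = K·τ₀ = 1.1061 × 878.85 = 972.07 MPa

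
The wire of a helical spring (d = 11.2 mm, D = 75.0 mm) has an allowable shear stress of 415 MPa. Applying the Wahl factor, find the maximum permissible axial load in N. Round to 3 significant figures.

C = D/d = 75.0/11.2 = 6.6964
K_W = (4C−1)/(4C−4) + 0.615/C = 25.786/22.786 + 0.0918 = 1.2235
τ_max = K·8FD/(πd³) → F_max = τ_allow·πd³/(8DK)
F_max = 415·π·11.2³/(8·75.0·1.2235) = 1.8317e+06/734.1 = 2495.1 N

2500 N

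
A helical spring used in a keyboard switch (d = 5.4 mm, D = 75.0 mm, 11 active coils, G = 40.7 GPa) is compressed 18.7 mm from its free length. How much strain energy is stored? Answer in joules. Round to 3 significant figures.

k = Gd⁴/(8D³N_a) = (40.7×10³)(5.4⁴)/(8·75.0³·11) = 0.93219 N/mm
U = ½kδ² = 0.5 × 0.93219 × 18.7² = 162.99 N·mm = 0.16299 J

0.163 J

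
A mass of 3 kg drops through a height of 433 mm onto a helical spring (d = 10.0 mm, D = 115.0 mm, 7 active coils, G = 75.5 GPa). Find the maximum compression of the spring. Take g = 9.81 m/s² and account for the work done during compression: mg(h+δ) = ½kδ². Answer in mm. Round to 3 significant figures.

57.0 mm

k = Gd⁴/(8D³N_a) = (75.5×10³)(10.0⁴)/(8·115.0³·7) = 8.8647 N/mm
W = mg = 3 × 9.81 = 29.43 N
½kδ² − Wδ − Wh = 0 → δ = (W + √(W² + 2kWh))/k
δ = (29.43 + √(866.12 + 225930))/8.8647 = (29.43 + 476.23)/8.8647 = 57.042 mm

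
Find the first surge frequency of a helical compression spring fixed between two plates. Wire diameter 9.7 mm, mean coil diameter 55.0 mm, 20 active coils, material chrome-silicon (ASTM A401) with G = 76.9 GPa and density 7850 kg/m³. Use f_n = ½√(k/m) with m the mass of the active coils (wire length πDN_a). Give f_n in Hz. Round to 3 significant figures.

k = Gd⁴/(8D³N_a) = (76.9×10³)(9.7⁴)/(8·55.0³·20) = 25.574 N/mm = 25574 N/m
Wire length L = πDN_a = π·55.0·20 = 3455.8 mm
m = ρ·(πd²/4)·L = 7850 × 73.898×10⁻⁶ m² × 3.4558 m = 2.0047 kg
f_n = ½√(k/m) = 0.5·√(25574/2.0047) = 0.5·√(12757) = 56.474 Hz

56.5 Hz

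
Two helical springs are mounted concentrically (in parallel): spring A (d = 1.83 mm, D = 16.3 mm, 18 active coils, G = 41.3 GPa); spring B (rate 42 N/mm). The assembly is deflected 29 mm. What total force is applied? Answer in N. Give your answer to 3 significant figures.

1240 N

k_A = Gd⁴/(8D³N_a) = (41.3×10³)(1.83⁴)/(8·16.3³·18) = 0.74273 N/mm
Parallel: k_eq = 0.74273 + 42 = 42.743 N/mm
F = k_eq·δ = 42.743·29 = 1239.5 N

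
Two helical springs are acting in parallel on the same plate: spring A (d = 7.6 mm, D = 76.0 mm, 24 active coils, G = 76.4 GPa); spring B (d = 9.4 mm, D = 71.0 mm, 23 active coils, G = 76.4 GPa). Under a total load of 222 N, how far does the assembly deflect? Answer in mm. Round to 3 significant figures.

k_A = Gd⁴/(8D³N_a) = (76.4×10³)(7.6⁴)/(8·76.0³·24) = 3.0242 N/mm
k_B = Gd⁴/(8D³N_a) = (76.4×10³)(9.4⁴)/(8·71.0³·23) = 9.0576 N/mm
Parallel: k_eq = 3.0242 + 9.0576 = 12.082 N/mm
δ = F/k_eq = 222/12.082 = 18.375 mm

18.4 mm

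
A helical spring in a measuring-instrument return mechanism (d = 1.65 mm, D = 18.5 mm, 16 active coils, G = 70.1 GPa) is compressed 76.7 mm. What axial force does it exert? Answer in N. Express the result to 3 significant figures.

49.2 N

k = Gd⁴/(8D³N_a) = (70.1×10³)(1.65⁴)/(8·18.5³·16) = 0.6411 N/mm
F = k·δ = 0.6411 × 76.7 = 49.173 N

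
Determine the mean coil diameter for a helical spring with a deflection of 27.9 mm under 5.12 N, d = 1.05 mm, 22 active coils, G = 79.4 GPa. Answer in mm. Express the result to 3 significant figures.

Required rate k = F/δ = 5.12/27.9 = 0.18351 N/mm
D = (Gd⁴/(8N_a·k))^(1/3) = (79.4×10³·1.05⁴/(8·22·0.18351))^(1/3)
  = (2988.13)^(1/3) = 14.4034 mm

14.4 mm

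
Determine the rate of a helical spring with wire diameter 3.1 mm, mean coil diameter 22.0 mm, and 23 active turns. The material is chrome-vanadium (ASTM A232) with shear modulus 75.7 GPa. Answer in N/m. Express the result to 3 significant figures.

3570 N/m

k = Gd⁴/(8D³N_a) = (75.7×10³ × 3.1⁴) / (8 × 22.0³ × 23)
  = 6.99105e+06 / 1.95923e+06 = 3.5683 N/mm = 3568.3 N/m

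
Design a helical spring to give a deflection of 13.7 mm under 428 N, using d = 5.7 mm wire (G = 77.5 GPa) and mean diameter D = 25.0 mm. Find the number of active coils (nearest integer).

21

Required rate k = F/δ = 428/13.7 = 31.241 N/mm
N_a = Gd⁴/(8D³k) = (77.5×10³ × 5.7⁴)/(8 × 25.0³ × 31.241)
    = 8.1809e+07 / 3.90511e+06 = 20.95 → 21 coils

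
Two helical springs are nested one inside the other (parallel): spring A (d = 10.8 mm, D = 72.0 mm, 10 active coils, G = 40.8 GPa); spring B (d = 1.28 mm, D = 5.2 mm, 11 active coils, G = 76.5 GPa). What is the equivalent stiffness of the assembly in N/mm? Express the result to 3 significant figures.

35.2 N/mm

k_A = Gd⁴/(8D³N_a) = (40.8×10³)(10.8⁴)/(8·72.0³·10) = 18.59 N/mm
k_B = Gd⁴/(8D³N_a) = (76.5×10³)(1.28⁴)/(8·5.2³·11) = 16.596 N/mm
Parallel: k_eq = 18.59 + 16.596 = 35.186 N/mm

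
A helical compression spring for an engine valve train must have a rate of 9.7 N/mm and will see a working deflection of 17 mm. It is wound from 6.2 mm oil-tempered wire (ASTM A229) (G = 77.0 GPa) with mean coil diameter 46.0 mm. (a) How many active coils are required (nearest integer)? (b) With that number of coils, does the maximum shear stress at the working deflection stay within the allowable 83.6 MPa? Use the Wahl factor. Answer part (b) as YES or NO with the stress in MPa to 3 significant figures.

(a) 15 coils; (b) NO, τ_max = 97.6 MPa

N_a = Gd⁴/(8D³k) = (77.0×10³)(6.2⁴)/(8·46.0³·9.7) = 15.06 → N_a = 15
Actual rate k = Gd⁴/(8D³·15) = 9.741 N/mm
Working load F = kδ = 9.741·17 = 165.6 N
C = 46.0/6.2 = 7.4194; K_W = (4C−1)/(4C−4)+0.615/C = 1.1997
τ_max = K_W·8FD/(πd³) = 1.1997·81.391 = 97.646 MPa
τ_max > 83.6 MPa → exceeds allowable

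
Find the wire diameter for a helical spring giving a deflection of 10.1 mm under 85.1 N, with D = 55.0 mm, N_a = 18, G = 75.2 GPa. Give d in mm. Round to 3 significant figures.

Required rate k = F/δ = 85.1/10.1 = 8.4257 N/mm
d = (8D³N_a·k / G)^(1/4) = (8·55.0³·18·8.4257 / (75.2×10³))^0.25
  = (2684.4)^0.25 = 7.1980 mm

7.20 mm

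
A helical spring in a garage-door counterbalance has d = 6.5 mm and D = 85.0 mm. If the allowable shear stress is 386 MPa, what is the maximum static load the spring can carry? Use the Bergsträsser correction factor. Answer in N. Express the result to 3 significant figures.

C = D/d = 85.0/6.5 = 13.0769
K_B = (4C+2)/(4C−3) = 54.308/49.308 = 1.1014
τ_max = K·8FD/(πd³) → F_max = τ_allow·πd³/(8DK)
F_max = 386·π·6.5³/(8·85.0·1.1014) = 3.3303e+05/748.95 = 444.65 N

445 N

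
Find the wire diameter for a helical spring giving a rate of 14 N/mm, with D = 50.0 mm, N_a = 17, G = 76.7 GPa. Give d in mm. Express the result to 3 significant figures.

d = (8D³N_a·k / G)^(1/4) = (8·50.0³·17·14 / (76.7×10³))^0.25
  = (3103)^0.25 = 7.4635 mm

7.46 mm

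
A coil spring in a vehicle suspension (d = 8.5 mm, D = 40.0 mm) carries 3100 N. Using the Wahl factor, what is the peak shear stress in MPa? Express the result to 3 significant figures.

685 MPa

Spring index C = D/d = 40.0/8.5 = 4.7059
K_W = (4C−1)/(4C−4) + 0.615/C = 17.824/14.824 + 0.1307 = 1.3331
τ₀ = 8FD/(πd³) = 8·3100·40.0/(π·8.5³) = 992000/1929.3 = 514.17 MPa
τ_max = K·τ₀ = 1.3331 × 514.17 = 685.42 MPa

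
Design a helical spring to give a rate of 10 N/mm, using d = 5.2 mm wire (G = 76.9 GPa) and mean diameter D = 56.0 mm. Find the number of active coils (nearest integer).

4

N_a = Gd⁴/(8D³k) = (76.9×10³ × 5.2⁴)/(8 × 56.0³ × 10)
    = 5.62263e+07 / 1.40493e+07 = 4.002 → 4 coils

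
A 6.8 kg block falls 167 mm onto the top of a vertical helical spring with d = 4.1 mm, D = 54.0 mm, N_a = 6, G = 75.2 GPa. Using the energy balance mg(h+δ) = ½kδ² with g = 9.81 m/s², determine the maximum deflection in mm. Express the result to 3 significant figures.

116 mm

k = Gd⁴/(8D³N_a) = (75.2×10³)(4.1⁴)/(8·54.0³·6) = 2.8115 N/mm
W = mg = 6.8 × 9.81 = 66.708 N
½kδ² − Wδ − Wh = 0 → δ = (W + √(W² + 2kWh))/k
δ = (66.708 + √(4450 + 62640.5))/2.8115 = (66.708 + 259.02)/2.8115 = 115.86 mm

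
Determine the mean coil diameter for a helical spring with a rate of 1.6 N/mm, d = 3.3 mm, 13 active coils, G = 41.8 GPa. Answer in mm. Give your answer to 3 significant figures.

31.0 mm

D = (Gd⁴/(8N_a·k))^(1/3) = (41.8×10³·3.3⁴/(8·13·1.6))^(1/3)
  = (29790.6)^(1/3) = 30.9998 mm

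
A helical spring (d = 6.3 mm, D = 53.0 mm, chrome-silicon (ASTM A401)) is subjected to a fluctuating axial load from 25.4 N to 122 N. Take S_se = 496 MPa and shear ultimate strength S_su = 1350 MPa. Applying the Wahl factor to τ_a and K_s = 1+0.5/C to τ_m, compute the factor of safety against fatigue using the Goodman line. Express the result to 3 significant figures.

10.8

C = D/d = 53.0/6.3 = 8.4127; K_W = (4C−1)/(4C−4)+0.615/C = 1.1743; K_s = 1+0.5/C = 1.0594
F_a = (F_max−F_min)/2 = 48.3 N; F_m = (F_max+F_min)/2 = 73.7 N
τ_a = K_W·8F_aD/(πd³) = 1.1743 × 26.07 = 30.614 MPa
τ_m = K_s·8F_mD/(πd³) = 1.0594 × 39.78 = 42.144 MPa
Goodman: 1/n_f = τ_a/S_se + τ_m/S_su = 30.614/496 + 42.144/1350 = 0.06172 + 0.03122 = 0.092939
n_f = 1/0.092939 = 10.76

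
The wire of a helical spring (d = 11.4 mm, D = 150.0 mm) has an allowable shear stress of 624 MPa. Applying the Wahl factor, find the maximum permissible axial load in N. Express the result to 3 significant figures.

C = D/d = 150.0/11.4 = 13.1579
K_W = (4C−1)/(4C−4) + 0.615/C = 51.632/48.632 + 0.0467 = 1.1084
τ_max = K·8FD/(πd³) → F_max = τ_allow·πd³/(8DK)
F_max = 624·π·11.4³/(8·150.0·1.1084) = 2.9044e+06/1330.1 = 2183.5 N

2180 N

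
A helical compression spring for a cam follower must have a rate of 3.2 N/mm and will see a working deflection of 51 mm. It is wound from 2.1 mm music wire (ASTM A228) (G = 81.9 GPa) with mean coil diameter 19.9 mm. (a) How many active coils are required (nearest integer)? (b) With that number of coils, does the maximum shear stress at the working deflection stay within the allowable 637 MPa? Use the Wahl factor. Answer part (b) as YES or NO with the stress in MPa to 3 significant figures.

(a) 8 coils; (b) NO, τ_max = 1020 MPa

N_a = Gd⁴/(8D³k) = (81.9×10³)(2.1⁴)/(8·19.9³·3.2) = 7.895 → N_a = 8
Actual rate k = Gd⁴/(8D³·8) = 3.1581 N/mm
Working load F = kδ = 3.1581·51 = 161.06 N
C = 19.9/2.1 = 9.4762; K_W = (4C−1)/(4C−4)+0.615/C = 1.1534
τ_max = K_W·8FD/(πd³) = 1.1534·881.31 = 1016.5 MPa
τ_max > 637 MPa → exceeds allowable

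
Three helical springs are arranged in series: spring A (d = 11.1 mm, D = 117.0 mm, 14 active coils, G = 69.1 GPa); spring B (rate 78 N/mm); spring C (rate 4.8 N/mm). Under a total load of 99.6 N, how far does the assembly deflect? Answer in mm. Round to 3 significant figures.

k_A = Gd⁴/(8D³N_a) = (69.1×10³)(11.1⁴)/(8·117.0³·14) = 5.8478 N/mm
Series: 1/k_eq = 1/5.8478 + 1/78 + 1/4.8 = 0.39216; k_eq = 2.55 N/mm
δ = F/k_eq = 99.6/2.55 = 39.059 mm

39.1 mm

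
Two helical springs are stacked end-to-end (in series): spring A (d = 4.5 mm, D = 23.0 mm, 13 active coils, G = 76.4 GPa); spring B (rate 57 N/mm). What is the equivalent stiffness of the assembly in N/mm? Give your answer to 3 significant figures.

k_A = Gd⁴/(8D³N_a) = (76.4×10³)(4.5⁴)/(8·23.0³·13) = 24.759 N/mm
Series: 1/k_eq = 1/24.759 + 1/57 = 0.057934; k_eq = 17.261 N/mm

17.3 N/mm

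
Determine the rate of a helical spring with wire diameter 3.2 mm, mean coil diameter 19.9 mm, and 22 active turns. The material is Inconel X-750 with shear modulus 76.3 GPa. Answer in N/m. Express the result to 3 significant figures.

k = Gd⁴/(8D³N_a) = (76.3×10³ × 3.2⁴) / (8 × 19.9³ × 22)
  = 8.00063e+06 / 1.38699e+06 = 5.7684 N/mm = 5768.4 N/m

5770 N/m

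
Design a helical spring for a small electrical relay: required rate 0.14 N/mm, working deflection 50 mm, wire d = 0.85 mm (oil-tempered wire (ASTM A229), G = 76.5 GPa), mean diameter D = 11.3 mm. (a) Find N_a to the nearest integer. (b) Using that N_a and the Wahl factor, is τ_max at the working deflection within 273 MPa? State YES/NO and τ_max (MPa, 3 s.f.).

(a) 25 coils; (b) NO, τ_max = 359 MPa

N_a = Gd⁴/(8D³k) = (76.5×10³)(0.85⁴)/(8·11.3³·0.14) = 24.71 → N_a = 25
Actual rate k = Gd⁴/(8D³·25) = 0.13838 N/mm
Working load F = kδ = 0.13838·50 = 6.919 N
C = 11.3/0.85 = 13.2941; K_W = (4C−1)/(4C−4)+0.615/C = 1.1073
τ_max = K_W·8FD/(πd³) = 1.1073·324.19 = 358.97 MPa
τ_max > 273 MPa → exceeds allowable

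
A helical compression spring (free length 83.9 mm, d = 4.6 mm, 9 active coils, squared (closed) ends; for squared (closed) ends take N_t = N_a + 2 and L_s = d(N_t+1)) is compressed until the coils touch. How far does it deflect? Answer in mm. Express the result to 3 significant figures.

28.7 mm

N_t = 11; L_s = 4.6·12 = 55.2 mm
δ_solid = L₀ − L_s = 83.9 − 55.2 = 28.7 mm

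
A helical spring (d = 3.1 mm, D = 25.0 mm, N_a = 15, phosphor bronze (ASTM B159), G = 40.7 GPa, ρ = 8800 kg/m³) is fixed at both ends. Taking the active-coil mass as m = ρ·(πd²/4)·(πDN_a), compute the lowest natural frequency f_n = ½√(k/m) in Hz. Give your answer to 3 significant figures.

k = Gd⁴/(8D³N_a) = (40.7×10³)(3.1⁴)/(8·25.0³·15) = 2.0047 N/mm = 2004.7 N/m
Wire length L = πDN_a = π·25.0·15 = 1178.1 mm
m = ρ·(πd²/4)·L = 8800 × 7.5477×10⁻⁶ m² × 1.1781 m = 0.078249 kg
f_n = ½√(k/m) = 0.5·√(2004.7/0.078249) = 0.5·√(25619) = 80.03 Hz

80.0 Hz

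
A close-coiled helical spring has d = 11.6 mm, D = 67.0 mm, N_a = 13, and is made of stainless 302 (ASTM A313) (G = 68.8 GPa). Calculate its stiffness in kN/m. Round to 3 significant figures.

39.8 kN/m

k = Gd⁴/(8D³N_a) = (68.8×10³ × 11.6⁴) / (8 × 67.0³ × 13)
  = 1.24572e+09 / 3.12794e+07 = 39.826 N/mm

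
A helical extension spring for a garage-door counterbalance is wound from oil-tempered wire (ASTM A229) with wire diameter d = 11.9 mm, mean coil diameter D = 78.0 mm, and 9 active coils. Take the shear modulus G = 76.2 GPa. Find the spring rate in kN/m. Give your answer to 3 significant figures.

k = Gd⁴/(8D³N_a) = (76.2×10³ × 11.9⁴) / (8 × 78.0³ × 9)
  = 1.52807e+09 / 3.41677e+07 = 44.723 N/mm

44.7 kN/m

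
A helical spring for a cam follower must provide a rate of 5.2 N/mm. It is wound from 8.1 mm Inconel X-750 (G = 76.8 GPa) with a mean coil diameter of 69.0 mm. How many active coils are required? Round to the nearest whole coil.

24

N_a = Gd⁴/(8D³k) = (76.8×10³ × 8.1⁴)/(8 × 69.0³ × 5.2)
    = 3.30599e+08 / 1.3666e+07 = 24.19 → 24 coils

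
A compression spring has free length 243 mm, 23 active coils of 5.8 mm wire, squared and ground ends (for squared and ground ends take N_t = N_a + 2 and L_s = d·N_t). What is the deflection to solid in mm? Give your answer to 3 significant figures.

98.0 mm

N_t = 25; L_s = 5.8·25 = 145 mm
δ_solid = L₀ − L_s = 243 − 145 = 98 mm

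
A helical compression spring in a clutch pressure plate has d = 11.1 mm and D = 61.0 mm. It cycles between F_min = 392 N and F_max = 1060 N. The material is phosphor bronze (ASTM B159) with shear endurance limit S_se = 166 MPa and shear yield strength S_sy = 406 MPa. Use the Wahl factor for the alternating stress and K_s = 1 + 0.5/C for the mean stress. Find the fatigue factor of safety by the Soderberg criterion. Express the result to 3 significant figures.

1.95

C = D/d = 61.0/11.1 = 5.4955; K_W = (4C−1)/(4C−4)+0.615/C = 1.2787; K_s = 1+0.5/C = 1.0910
F_a = (F_max−F_min)/2 = 334 N; F_m = (F_max+F_min)/2 = 726 N
τ_a = K_W·8F_aD/(πd³) = 1.2787 × 37.936 = 48.51 MPa
τ_m = K_s·8F_mD/(πd³) = 1.0910 × 82.459 = 89.961 MPa
Soderberg: 1/n_f = τ_a/S_se + τ_m/S_sy = 48.51/166 + 89.961/406 = 0.29223 + 0.22158 = 0.51381
n_f = 1/0.51381 = 1.946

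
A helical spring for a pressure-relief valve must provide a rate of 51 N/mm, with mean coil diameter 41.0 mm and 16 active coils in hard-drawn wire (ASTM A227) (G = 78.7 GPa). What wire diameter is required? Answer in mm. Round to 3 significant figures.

d = (8D³N_a·k / G)^(1/4) = (8·41.0³·16·51 / (78.7×10³))^0.25
  = (5716.9)^0.25 = 8.6954 mm

8.70 mm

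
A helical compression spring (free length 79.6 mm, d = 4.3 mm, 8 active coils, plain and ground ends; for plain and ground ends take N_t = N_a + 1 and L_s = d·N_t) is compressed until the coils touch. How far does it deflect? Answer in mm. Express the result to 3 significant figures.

N_t = 9; L_s = 4.3·9 = 38.7 mm
δ_solid = L₀ − L_s = 79.6 − 38.7 = 40.9 mm

40.9 mm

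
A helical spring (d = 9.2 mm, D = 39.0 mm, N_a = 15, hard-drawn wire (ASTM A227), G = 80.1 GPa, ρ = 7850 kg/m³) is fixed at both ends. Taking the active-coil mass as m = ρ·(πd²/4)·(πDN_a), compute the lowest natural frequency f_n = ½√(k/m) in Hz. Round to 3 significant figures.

145 Hz

k = Gd⁴/(8D³N_a) = (80.1×10³)(9.2⁴)/(8·39.0³·15) = 80.614 N/mm = 80614 N/m
Wire length L = πDN_a = π·39.0·15 = 1837.8 mm
m = ρ·(πd²/4)·L = 7850 × 66.476×10⁻⁶ m² × 1.8378 m = 0.95905 kg
f_n = ½√(k/m) = 0.5·√(80614/0.95905) = 0.5·√(84056) = 144.96 Hz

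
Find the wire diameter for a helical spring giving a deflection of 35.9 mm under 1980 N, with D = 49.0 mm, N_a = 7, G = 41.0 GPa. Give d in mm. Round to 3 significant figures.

Required rate k = F/δ = 1980/35.9 = 55.153 N/mm
d = (8D³N_a·k / G)^(1/4) = (8·49.0³·7·55.153 / (41.0×10³))^0.25
  = (8862.6)^0.25 = 9.7027 mm

9.70 mm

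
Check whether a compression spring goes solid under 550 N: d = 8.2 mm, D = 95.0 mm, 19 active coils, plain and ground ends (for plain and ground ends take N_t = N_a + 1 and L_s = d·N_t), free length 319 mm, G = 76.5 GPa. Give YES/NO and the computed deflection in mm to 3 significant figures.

YES, δ = 207 mm

k = Gd⁴/(8D³N_a) = (76.5×10³)(8.2⁴)/(8·95.0³·19) = 2.654 N/mm
N_t = 20; L_s = 8.2·20 = 164 mm; δ_solid = L₀ − L_s = 319 − 164 = 155 mm
δ = F/k = 550/2.654 = 207.23 mm
δ ≥ δ_solid → spring goes solid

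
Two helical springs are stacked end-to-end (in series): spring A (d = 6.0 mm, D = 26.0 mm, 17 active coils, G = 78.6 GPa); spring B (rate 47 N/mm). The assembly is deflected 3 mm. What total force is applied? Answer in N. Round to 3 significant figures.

67.1 N

k_A = Gd⁴/(8D³N_a) = (78.6×10³)(6.0⁴)/(8·26.0³·17) = 42.616 N/mm
Series: 1/k_eq = 1/42.616 + 1/47 = 0.044742; k_eq = 22.35 N/mm
F = k_eq·δ = 22.35·3 = 67.051 N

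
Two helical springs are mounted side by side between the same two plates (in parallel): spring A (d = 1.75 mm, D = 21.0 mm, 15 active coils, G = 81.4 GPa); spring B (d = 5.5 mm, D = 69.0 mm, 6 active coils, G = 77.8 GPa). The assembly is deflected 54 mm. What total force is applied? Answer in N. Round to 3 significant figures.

k_A = Gd⁴/(8D³N_a) = (81.4×10³)(1.75⁴)/(8·21.0³·15) = 0.68697 N/mm
k_B = Gd⁴/(8D³N_a) = (77.8×10³)(5.5⁴)/(8·69.0³·6) = 4.5148 N/mm
Parallel: k_eq = 0.68697 + 4.5148 = 5.2018 N/mm
F = k_eq·δ = 5.2018·54 = 280.9 N

281 N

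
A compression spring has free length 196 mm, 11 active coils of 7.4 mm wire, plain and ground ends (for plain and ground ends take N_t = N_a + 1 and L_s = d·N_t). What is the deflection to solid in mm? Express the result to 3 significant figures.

107 mm

N_t = 12; L_s = 7.4·12 = 88.8 mm
δ_solid = L₀ − L_s = 196 − 88.8 = 107.2 mm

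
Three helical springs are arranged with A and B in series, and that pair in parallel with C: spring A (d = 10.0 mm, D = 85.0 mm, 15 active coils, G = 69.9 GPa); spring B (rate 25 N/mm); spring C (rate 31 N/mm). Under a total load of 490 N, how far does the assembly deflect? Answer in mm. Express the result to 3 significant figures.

12.9 mm

k_A = Gd⁴/(8D³N_a) = (69.9×10³)(10.0⁴)/(8·85.0³·15) = 9.485 N/mm
Springs A,B series: k_AB = 1/(1/9.485+1/25) = 6.8762 N/mm; parallel with C: k_eq = 6.8762+31 = 37.876 N/mm
δ = F/k_eq = 490/37.876 = 12.937 mm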